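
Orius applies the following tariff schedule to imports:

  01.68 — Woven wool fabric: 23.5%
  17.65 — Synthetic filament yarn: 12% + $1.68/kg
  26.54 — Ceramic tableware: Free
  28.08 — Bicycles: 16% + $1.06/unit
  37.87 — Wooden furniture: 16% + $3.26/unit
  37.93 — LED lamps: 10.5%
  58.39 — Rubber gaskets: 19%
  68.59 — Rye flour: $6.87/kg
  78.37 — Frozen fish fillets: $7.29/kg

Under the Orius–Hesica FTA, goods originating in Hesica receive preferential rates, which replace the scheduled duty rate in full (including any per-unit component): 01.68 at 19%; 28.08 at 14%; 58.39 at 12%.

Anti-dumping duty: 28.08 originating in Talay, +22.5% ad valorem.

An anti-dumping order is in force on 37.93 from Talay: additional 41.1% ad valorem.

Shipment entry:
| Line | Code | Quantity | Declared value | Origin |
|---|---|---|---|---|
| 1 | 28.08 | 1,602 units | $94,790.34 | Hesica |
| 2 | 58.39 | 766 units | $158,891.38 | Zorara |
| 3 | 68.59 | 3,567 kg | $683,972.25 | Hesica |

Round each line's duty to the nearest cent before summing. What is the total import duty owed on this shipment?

Line 1 (28.08, Hesica, 1,602 units, $94,790.34):
Base rate for 28.08 is 16% + $1.06/unit.
Origin Hesica qualifies under the Orius–Hesica agreement and 28.08 is covered: preferential rate 14% applies instead.
The additional-duty order on 28.08 targets Talay, not Hesica; it does not apply.
Duty = $94,790.34 × 14% = $13,270.65.
Line 2 (58.39, Zorara, 766 units, $158,891.38):
Base rate for 58.39 is 19%.
58.39 has an FTA preferential rate, but origin Zorara is not Hesica; base rate stands.
Duty = $158,891.38 × 19% = $30,189.36.
Line 3 (68.59, Hesica, 3,567 kg, $683,972.25):
Base rate for 68.59 is $6.87/kg.
Origin Hesica is the FTA partner but 68.59 is not on the preference list; base rate stands.
Duty = 3,567 × $6.87 = $24,505.29.
Total = $13,270.65 + $30,189.36 + $24,505.29 = $67,965.30.

$67,965.30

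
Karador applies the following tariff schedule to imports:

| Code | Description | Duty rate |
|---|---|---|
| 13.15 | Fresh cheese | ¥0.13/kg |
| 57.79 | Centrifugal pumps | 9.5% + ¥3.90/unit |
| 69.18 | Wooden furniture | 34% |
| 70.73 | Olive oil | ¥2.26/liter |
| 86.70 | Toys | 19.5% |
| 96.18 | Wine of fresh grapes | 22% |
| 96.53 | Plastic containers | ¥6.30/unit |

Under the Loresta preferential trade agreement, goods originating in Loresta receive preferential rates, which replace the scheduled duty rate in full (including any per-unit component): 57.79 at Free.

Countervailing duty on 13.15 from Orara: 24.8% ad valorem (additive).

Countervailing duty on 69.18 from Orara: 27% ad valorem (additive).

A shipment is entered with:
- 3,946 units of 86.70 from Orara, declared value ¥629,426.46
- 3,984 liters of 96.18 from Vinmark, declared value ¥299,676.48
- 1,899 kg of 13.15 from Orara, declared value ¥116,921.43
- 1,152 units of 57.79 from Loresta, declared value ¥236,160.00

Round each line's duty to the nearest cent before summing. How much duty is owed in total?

¥217,910.37

Line 1 (86.70, Orara, 3,946 units, ¥629,426.46):
Base rate for 86.70 is 19.5%.
Duty = ¥629,426.46 × 19.5% = ¥122,738.16.
Line 2 (96.18, Vinmark, 3,984 liters, ¥299,676.48):
Base rate for 96.18 is 22%.
Duty = ¥299,676.48 × 22% = ¥65,928.83.
Line 3 (13.15, Orara, 1,899 kg, ¥116,921.43):
Base rate for 13.15 is ¥0.13/kg.
Additional duty on 13.15 from Orara: +24.8% ad valorem. Applied ad valorem rate = 24.8%.
Duty = ¥116,921.43 × 24.8% + 1,899 × ¥0.13 = ¥29,243.38.
Line 4 (57.79, Loresta, 1,152 units, ¥236,160.00):
Base rate for 57.79 is 9.5% + ¥3.90/unit.
Origin Loresta qualifies under the Karador–Loresta agreement and 57.79 is covered: preferential rate Free applies instead.
Duty = ¥236,160.00 × 0% = ¥0.00.
Total = ¥122,738.16 + ¥65,928.83 + ¥29,243.38 + ¥0.00 = ¥217,910.37.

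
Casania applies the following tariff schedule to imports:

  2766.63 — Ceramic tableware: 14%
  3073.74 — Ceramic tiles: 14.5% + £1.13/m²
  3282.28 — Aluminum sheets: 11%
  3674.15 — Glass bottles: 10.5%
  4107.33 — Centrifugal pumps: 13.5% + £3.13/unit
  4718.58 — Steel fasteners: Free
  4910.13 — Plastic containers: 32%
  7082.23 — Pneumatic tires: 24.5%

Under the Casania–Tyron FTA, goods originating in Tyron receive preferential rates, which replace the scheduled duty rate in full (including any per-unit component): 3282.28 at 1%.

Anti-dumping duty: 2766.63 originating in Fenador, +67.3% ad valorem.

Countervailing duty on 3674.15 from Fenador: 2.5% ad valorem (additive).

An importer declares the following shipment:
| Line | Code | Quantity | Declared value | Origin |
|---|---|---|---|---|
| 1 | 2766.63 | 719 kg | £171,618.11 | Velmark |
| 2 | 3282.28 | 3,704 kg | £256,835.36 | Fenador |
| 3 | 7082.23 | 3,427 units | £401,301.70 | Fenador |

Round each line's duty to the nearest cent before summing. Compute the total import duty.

£150,597.35

Line 1 (2766.63, Velmark, 719 kg, £171,618.11):
Base rate for 2766.63 is 14%.
The additional-duty order on 2766.63 targets Fenador, not Velmark; it does not apply.
Duty = £171,618.11 × 14% = £24,026.54.
Line 2 (3282.28, Fenador, 3,704 kg, £256,835.36):
Base rate for 3282.28 is 11%.
3282.28 has an FTA preferential rate, but origin Fenador is not Tyron; base rate stands.
Duty = £256,835.36 × 11% = £28,251.89.
Line 3 (7082.23, Fenador, 3,427 units, £401,301.70):
Base rate for 7082.23 is 24.5%.
Duty = £401,301.70 × 24.5% = £98,318.92.
Total = £24,026.54 + £28,251.89 + £98,318.92 = £150,597.35.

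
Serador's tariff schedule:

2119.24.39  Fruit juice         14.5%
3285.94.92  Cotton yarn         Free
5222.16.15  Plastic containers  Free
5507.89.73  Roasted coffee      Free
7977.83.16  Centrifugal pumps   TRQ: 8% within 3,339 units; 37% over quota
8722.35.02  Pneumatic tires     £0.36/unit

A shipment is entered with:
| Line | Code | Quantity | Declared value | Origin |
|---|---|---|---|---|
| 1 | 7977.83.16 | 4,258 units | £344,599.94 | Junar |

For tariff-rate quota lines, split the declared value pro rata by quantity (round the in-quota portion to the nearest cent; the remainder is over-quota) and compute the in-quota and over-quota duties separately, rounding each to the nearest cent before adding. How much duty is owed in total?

£49,136.65

Line 1 (7977.83.16, Junar, 4,258 units, £344,599.94):
Code 7977.83.16 is under a tariff-rate quota (threshold 3,339 units). In-quota: 3,339 units at 8%; over-quota: 919 units at 37%.
Pro-rata value split: in-quota = £344,599.94 × 3,339/4,258 = £270,225.27; over-quota = £344,599.94 − £270,225.27 = £74,374.67.
In-quota duty = £270,225.27 × 8% = £21,618.02. Over-quota duty = £74,374.67 × 37% = £27,518.63.
Line duty = £21,618.02 + £27,518.63 = £49,136.65.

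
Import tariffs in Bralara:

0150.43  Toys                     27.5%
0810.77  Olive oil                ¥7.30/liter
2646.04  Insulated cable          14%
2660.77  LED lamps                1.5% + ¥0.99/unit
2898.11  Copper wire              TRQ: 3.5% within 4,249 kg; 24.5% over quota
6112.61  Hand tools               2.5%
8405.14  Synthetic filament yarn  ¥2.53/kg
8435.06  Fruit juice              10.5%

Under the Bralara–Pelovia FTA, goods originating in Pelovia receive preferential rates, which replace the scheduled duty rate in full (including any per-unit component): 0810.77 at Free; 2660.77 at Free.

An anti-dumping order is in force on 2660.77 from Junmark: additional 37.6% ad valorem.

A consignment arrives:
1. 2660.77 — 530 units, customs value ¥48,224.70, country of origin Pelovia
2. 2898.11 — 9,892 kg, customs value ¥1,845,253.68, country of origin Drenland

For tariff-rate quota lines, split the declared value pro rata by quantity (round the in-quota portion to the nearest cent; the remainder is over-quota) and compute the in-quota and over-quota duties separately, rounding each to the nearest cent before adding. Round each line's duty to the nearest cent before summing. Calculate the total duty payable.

Line 1 (2660.77, Pelovia, 530 units, ¥48,224.70):
Base rate for 2660.77 is 1.5% + ¥0.99/unit.
Origin Pelovia qualifies under the Bralara–Pelovia agreement and 2660.77 is covered: preferential rate Free applies instead.
The additional-duty order on 2660.77 targets Junmark, not Pelovia; it does not apply.
Duty = ¥48,224.70 × 0% = ¥0.00.
Line 2 (2898.11, Drenland, 9,892 kg, ¥1,845,253.68):
Code 2898.11 is under a tariff-rate quota (threshold 4,249 kg). In-quota: 4,249 kg at 3.5%; over-quota: 5,643 kg at 24.5%.
Pro-rata value split: in-quota = ¥1,845,253.68 × 4,249/9,892 = ¥792,608.46; over-quota = ¥1,845,253.68 − ¥792,608.46 = ¥1,052,645.22.
In-quota duty = ¥792,608.46 × 3.5% = ¥27,741.30. Over-quota duty = ¥1,052,645.22 × 24.5% = ¥257,898.08.
Line duty = ¥27,741.30 + ¥257,898.08 = ¥285,639.38.
Total = ¥0.00 + ¥285,639.38 = ¥285,639.38.

¥285,639.38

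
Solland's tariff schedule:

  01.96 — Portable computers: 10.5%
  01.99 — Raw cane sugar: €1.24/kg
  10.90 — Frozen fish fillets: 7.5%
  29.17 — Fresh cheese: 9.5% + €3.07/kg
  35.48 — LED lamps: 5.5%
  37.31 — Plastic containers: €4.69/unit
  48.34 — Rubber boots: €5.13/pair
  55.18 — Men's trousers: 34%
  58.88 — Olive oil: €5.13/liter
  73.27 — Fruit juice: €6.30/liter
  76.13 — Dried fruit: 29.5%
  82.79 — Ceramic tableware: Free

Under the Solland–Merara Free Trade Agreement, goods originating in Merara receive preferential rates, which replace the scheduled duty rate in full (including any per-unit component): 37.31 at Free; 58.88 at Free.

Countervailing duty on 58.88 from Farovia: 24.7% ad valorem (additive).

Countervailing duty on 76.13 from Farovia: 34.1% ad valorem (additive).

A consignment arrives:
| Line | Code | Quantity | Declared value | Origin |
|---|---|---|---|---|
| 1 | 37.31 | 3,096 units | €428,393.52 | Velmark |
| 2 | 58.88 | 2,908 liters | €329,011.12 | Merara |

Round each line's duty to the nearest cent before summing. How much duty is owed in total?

€14,520.24

Line 1 (37.31, Velmark, 3,096 units, €428,393.52):
Base rate for 37.31 is €4.69/unit.
37.31 has an FTA preferential rate, but origin Velmark is not Merara; base rate stands.
Duty = 3,096 × €4.69 = €14,520.24.
Line 2 (58.88, Merara, 2,908 liters, €329,011.12):
Base rate for 58.88 is €5.13/liter.
Origin Merara qualifies under the Solland–Merara agreement and 58.88 is covered: preferential rate Free applies instead.
The additional-duty order on 58.88 targets Farovia, not Merara; it does not apply.
Duty = €329,011.12 × 0% = €0.00.
Total = €14,520.24 + €0.00 = €14,520.24.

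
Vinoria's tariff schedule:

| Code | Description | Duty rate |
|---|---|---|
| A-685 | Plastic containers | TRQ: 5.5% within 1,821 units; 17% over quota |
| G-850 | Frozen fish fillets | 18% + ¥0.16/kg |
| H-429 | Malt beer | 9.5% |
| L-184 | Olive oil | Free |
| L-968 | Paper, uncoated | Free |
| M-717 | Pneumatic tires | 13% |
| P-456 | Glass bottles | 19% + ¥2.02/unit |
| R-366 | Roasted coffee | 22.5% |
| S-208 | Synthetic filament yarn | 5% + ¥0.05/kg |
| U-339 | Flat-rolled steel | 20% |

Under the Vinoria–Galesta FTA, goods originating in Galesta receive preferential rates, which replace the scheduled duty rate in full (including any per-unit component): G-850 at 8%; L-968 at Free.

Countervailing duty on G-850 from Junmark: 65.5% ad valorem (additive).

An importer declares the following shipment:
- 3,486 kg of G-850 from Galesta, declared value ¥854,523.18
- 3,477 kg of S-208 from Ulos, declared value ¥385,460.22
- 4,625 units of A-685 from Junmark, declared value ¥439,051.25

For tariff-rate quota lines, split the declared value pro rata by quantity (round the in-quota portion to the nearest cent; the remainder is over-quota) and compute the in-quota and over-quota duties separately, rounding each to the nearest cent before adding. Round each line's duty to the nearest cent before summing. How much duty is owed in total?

¥142,567.65

Line 1 (G-850, Galesta, 3,486 kg, ¥854,523.18):
Base rate for G-850 is 18% + ¥0.16/kg.
Origin Galesta qualifies under the Vinoria–Galesta agreement and G-850 is covered: preferential rate 8% applies instead.
The additional-duty order on G-850 targets Junmark, not Galesta; it does not apply.
Duty = ¥854,523.18 × 8% = ¥68,361.85.
Line 2 (S-208, Ulos, 3,477 kg, ¥385,460.22):
Base rate for S-208 is 5% + ¥0.05/kg.
Duty = ¥385,460.22 × 5% + 3,477 × ¥0.05 = ¥19,446.86.
Line 3 (A-685, Junmark, 4,625 units, ¥439,051.25):
Code A-685 is under a tariff-rate quota (threshold 1,821 units). In-quota: 1,821 units at 5.5%; over-quota: 2,804 units at 17%.
Pro-rata value split: in-quota = ¥439,051.25 × 1,821/4,625 = ¥172,867.53; over-quota = ¥439,051.25 − ¥172,867.53 = ¥266,183.72.
In-quota duty = ¥172,867.53 × 5.5% = ¥9,507.71. Over-quota duty = ¥266,183.72 × 17% = ¥45,251.23.
Line duty = ¥9,507.71 + ¥45,251.23 = ¥54,758.94.
Total = ¥68,361.85 + ¥19,446.86 + ¥54,758.94 = ¥142,567.65.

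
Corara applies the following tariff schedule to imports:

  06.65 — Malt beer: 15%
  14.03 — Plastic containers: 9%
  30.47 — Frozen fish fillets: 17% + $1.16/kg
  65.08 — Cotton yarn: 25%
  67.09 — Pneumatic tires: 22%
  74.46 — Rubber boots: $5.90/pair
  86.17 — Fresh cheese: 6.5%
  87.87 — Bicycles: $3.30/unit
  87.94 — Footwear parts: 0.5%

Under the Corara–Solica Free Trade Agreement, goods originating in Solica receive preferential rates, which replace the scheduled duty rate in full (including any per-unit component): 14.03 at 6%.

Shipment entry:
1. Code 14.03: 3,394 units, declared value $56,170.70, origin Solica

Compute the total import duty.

Line 1 (14.03, Solica, 3,394 units, $56,170.70):
Base rate for 14.03 is 9%.
Origin Solica qualifies under the Corara–Solica agreement and 14.03 is covered: preferential rate 6% applies instead.
Duty = $56,170.70 × 6% = $3,370.24.

$3,370.24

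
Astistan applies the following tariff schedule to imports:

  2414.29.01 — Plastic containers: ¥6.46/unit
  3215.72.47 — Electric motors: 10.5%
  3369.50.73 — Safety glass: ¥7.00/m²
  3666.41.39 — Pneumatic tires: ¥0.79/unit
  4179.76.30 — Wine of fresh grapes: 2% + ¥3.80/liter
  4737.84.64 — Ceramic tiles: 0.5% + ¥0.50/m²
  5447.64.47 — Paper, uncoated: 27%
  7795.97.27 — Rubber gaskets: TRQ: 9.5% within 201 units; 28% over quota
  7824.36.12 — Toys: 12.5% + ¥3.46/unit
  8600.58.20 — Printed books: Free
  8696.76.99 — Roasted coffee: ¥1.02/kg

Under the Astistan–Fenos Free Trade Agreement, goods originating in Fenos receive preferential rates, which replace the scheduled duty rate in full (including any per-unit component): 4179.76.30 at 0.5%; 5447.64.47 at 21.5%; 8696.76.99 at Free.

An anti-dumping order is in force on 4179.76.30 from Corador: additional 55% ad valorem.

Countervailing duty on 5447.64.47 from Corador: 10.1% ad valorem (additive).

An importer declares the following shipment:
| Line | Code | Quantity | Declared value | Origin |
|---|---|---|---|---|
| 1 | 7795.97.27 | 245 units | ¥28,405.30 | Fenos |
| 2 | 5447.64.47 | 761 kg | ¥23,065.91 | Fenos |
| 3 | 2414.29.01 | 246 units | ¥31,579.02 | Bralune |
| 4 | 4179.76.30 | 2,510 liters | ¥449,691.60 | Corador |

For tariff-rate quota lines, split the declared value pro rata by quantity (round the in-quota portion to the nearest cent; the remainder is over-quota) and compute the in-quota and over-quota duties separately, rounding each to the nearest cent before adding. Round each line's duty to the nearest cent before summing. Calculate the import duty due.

Line 1 (7795.97.27, Fenos, 245 units, ¥28,405.30):
Code 7795.97.27 is under a tariff-rate quota (threshold 201 units). In-quota: 201 units at 9.5%; over-quota: 44 units at 28%.
Pro-rata value split: in-quota = ¥28,405.30 × 201/245 = ¥23,303.94; over-quota = ¥28,405.30 − ¥23,303.94 = ¥5,101.36.
In-quota duty = ¥23,303.94 × 9.5% = ¥2,213.87. Over-quota duty = ¥5,101.36 × 28% = ¥1,428.38.
Line duty = ¥2,213.87 + ¥1,428.38 = ¥3,642.25.
Line 2 (5447.64.47, Fenos, 761 kg, ¥23,065.91):
Base rate for 5447.64.47 is 27%.
Origin Fenos qualifies under the Astistan–Fenos agreement and 5447.64.47 is covered: preferential rate 21.5% applies instead.
The additional-duty order on 5447.64.47 targets Corador, not Fenos; it does not apply.
Duty = ¥23,065.91 × 21.5% = ¥4,959.17.
Line 3 (2414.29.01, Bralune, 246 units, ¥31,579.02):
Base rate for 2414.29.01 is ¥6.46/unit.
Duty = 246 × ¥6.46 = ¥1,589.16.
Line 4 (4179.76.30, Corador, 2,510 liters, ¥449,691.60):
Base rate for 4179.76.30 is 2% + ¥3.80/liter.
4179.76.30 has an FTA preferential rate, but origin Corador is not Fenos; base rate stands.
Additional duty on 4179.76.30 from Corador: +55%. Applied ad valorem rate: 2% + 55% = 57%.
Duty = ¥449,691.60 × 57% + 2,510 × ¥3.80 = ¥265,862.21.
Total = ¥3,642.25 + ¥4,959.17 + ¥1,589.16 + ¥265,862.21 = ¥276,052.79.

¥276,052.79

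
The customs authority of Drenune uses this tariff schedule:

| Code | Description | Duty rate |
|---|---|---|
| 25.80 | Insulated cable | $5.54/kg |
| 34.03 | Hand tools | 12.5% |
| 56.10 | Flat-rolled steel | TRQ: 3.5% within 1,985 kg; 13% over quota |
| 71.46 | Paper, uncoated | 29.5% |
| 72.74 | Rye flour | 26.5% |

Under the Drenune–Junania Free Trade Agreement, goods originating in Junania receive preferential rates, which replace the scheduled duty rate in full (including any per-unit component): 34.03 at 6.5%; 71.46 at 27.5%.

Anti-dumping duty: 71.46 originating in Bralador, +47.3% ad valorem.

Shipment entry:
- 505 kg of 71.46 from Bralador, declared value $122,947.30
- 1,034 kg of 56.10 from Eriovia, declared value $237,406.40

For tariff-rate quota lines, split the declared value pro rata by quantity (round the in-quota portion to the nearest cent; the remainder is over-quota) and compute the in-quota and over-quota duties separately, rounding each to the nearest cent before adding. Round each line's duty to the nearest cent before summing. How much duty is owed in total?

$102,732.75

Line 1 (71.46, Bralador, 505 kg, $122,947.30):
Base rate for 71.46 is 29.5%.
71.46 has an FTA preferential rate, but origin Bralador is not Junania; base rate stands.
Additional duty on 71.46 from Bralador: +47.3%. Applied ad valorem rate: 29.5% + 47.3% = 76.8%.
Duty = $122,947.30 × 76.8% = $94,423.53.
Line 2 (56.10, Eriovia, 1,034 kg, $237,406.40):
Code 56.10 is under a tariff-rate quota (threshold 1,985 kg). Quantity 1,034 kg is within the quota, so the in-quota rate 3.5% applies to the full value.
Duty = $237,406.40 × 3.5% = $8,309.22.
Total = $94,423.53 + $8,309.22 = $102,732.75.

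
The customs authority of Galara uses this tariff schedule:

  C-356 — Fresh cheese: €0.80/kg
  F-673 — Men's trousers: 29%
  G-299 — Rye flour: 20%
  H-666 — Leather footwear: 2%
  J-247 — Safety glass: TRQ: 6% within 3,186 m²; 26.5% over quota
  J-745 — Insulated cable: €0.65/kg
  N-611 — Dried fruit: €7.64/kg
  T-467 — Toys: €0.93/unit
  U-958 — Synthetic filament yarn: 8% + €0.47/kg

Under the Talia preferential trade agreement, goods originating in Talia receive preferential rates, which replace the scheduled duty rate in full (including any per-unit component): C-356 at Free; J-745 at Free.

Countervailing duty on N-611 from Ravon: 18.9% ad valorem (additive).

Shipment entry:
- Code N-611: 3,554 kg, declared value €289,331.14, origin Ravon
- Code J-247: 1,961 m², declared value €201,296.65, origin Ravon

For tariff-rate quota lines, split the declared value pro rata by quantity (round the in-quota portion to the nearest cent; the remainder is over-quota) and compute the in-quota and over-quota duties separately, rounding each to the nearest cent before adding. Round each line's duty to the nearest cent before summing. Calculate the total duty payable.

Line 1 (N-611, Ravon, 3,554 kg, €289,331.14):
Base rate for N-611 is €7.64/kg.
Additional duty on N-611 from Ravon: +18.9% ad valorem. Applied ad valorem rate = 18.9%.
Duty = €289,331.14 × 18.9% + 3,554 × €7.64 = €81,836.15.
Line 2 (J-247, Ravon, 1,961 m², €201,296.65):
Code J-247 is under a tariff-rate quota (threshold 3,186 m²). Quantity 1,961 m² is within the quota, so the in-quota rate 6% applies to the full value.
Duty = €201,296.65 × 6% = €12,077.80.
Total = €81,836.15 + €12,077.80 = €93,913.95.

€93,913.95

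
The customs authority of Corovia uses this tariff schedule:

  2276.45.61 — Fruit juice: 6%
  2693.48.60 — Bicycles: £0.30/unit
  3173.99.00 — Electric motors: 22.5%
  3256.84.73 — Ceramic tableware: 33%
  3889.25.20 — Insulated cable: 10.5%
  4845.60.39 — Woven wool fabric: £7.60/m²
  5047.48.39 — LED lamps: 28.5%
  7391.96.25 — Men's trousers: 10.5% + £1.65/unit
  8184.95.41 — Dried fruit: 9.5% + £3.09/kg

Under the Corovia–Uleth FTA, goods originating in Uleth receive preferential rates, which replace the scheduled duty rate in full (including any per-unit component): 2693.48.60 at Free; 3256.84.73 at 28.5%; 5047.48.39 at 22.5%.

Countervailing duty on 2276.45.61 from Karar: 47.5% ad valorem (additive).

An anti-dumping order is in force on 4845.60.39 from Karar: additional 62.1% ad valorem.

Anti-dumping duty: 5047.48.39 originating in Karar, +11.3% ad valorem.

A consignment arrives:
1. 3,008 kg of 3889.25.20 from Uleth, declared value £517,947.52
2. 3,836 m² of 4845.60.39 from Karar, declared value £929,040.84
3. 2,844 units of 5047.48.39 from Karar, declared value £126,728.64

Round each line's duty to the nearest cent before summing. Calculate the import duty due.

Line 1 (3889.25.20, Uleth, 3,008 kg, £517,947.52):
Base rate for 3889.25.20 is 10.5%.
Origin Uleth is the FTA partner but 3889.25.20 is not on the preference list; base rate stands.
Duty = £517,947.52 × 10.5% = £54,384.49.
Line 2 (4845.60.39, Karar, 3,836 m², £929,040.84):
Base rate for 4845.60.39 is £7.60/m².
Additional duty on 4845.60.39 from Karar: +62.1% ad valorem. Applied ad valorem rate = 62.1%.
Duty = £929,040.84 × 62.1% + 3,836 × £7.60 = £606,087.96.
Line 3 (5047.48.39, Karar, 2,844 units, £126,728.64):
Base rate for 5047.48.39 is 28.5%.
5047.48.39 has an FTA preferential rate, but origin Karar is not Uleth; base rate stands.
Additional duty on 5047.48.39 from Karar: +11.3%. Applied ad valorem rate: 28.5% + 11.3% = 39.8%.
Duty = £126,728.64 × 39.8% = £50,438.00.
Total = £54,384.49 + £606,087.96 + £50,438.00 = £710,910.45.

£710,910.45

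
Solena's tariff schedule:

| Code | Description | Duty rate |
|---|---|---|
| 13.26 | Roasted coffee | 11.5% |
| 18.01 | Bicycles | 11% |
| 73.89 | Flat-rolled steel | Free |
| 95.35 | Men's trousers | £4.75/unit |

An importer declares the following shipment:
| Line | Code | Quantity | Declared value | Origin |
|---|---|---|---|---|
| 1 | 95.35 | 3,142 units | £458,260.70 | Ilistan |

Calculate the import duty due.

Line 1 (95.35, Ilistan, 3,142 units, £458,260.70):
Base rate for 95.35 is £4.75/unit.
Duty = 3,142 × £4.75 = £14,924.50.

£14,924.50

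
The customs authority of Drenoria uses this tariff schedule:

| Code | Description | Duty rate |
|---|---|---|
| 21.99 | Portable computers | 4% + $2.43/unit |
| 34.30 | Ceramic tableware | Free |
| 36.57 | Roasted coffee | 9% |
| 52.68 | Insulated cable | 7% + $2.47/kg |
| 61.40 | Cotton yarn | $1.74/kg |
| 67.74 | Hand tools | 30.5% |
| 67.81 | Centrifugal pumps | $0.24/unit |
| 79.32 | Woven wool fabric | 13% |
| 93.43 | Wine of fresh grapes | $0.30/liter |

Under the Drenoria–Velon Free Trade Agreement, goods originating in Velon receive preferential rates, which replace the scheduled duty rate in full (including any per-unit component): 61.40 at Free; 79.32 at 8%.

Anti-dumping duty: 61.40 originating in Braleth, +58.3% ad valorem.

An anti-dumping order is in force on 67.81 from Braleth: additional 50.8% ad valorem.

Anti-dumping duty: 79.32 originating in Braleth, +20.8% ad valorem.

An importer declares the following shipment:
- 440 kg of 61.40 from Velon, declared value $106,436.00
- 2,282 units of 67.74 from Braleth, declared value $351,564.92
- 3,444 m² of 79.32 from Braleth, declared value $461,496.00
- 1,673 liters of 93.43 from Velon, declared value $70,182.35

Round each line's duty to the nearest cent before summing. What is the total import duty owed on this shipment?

$263,714.85

Line 1 (61.40, Velon, 440 kg, $106,436.00):
Base rate for 61.40 is $1.74/kg.
Origin Velon qualifies under the Drenoria–Velon agreement and 61.40 is covered: preferential rate Free applies instead.
The additional-duty order on 61.40 targets Braleth, not Velon; it does not apply.
Duty = $106,436.00 × 0% = $0.00.
Line 2 (67.74, Braleth, 2,282 units, $351,564.92):
Base rate for 67.74 is 30.5%.
Duty = $351,564.92 × 30.5% = $107,227.30.
Line 3 (79.32, Braleth, 3,444 m², $461,496.00):
Base rate for 79.32 is 13%.
79.32 has an FTA preferential rate, but origin Braleth is not Velon; base rate stands.
Additional duty on 79.32 from Braleth: +20.8%. Applied ad valorem rate: 13% + 20.8% = 33.8%.
Duty = $461,496.00 × 33.8% = $155,985.65.
Line 4 (93.43, Velon, 1,673 liters, $70,182.35):
Base rate for 93.43 is $0.30/liter.
Origin Velon is the FTA partner but 93.43 is not on the preference list; base rate stands.
Duty = 1,673 × $0.30 = $501.90.
Total = $0.00 + $107,227.30 + $155,985.65 + $501.90 = $263,714.85.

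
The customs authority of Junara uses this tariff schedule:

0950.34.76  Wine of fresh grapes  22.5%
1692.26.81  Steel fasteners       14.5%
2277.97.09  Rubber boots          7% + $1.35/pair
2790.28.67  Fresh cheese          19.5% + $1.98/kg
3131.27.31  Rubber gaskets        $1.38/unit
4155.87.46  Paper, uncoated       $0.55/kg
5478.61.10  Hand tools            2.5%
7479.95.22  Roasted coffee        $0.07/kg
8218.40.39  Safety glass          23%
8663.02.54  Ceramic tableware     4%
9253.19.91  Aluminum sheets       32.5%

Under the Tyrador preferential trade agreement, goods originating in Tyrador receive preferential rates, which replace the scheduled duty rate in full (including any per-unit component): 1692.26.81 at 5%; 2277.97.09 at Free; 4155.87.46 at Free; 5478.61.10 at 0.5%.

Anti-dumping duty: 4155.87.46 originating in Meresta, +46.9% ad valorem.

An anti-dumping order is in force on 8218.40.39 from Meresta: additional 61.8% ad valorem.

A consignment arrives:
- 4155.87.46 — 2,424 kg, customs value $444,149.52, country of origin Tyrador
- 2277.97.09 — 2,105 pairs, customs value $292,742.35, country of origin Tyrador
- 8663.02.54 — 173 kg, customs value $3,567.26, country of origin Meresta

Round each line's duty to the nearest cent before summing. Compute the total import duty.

$142.69

Line 1 (4155.87.46, Tyrador, 2,424 kg, $444,149.52):
Base rate for 4155.87.46 is $0.55/kg.
Origin Tyrador qualifies under the Junara–Tyrador agreement and 4155.87.46 is covered: preferential rate Free applies instead.
The additional-duty order on 4155.87.46 targets Meresta, not Tyrador; it does not apply.
Duty = $444,149.52 × 0% = $0.00.
Line 2 (2277.97.09, Tyrador, 2,105 pairs, $292,742.35):
Base rate for 2277.97.09 is 7% + $1.35/pair.
Origin Tyrador qualifies under the Junara–Tyrador agreement and 2277.97.09 is covered: preferential rate Free applies instead.
Duty = $292,742.35 × 0% = $0.00.
Line 3 (8663.02.54, Meresta, 173 kg, $3,567.26):
Base rate for 8663.02.54 is 4%.
Duty = $3,567.26 × 4% = $142.69.
Total = $0.00 + $0.00 + $142.69 = $142.69.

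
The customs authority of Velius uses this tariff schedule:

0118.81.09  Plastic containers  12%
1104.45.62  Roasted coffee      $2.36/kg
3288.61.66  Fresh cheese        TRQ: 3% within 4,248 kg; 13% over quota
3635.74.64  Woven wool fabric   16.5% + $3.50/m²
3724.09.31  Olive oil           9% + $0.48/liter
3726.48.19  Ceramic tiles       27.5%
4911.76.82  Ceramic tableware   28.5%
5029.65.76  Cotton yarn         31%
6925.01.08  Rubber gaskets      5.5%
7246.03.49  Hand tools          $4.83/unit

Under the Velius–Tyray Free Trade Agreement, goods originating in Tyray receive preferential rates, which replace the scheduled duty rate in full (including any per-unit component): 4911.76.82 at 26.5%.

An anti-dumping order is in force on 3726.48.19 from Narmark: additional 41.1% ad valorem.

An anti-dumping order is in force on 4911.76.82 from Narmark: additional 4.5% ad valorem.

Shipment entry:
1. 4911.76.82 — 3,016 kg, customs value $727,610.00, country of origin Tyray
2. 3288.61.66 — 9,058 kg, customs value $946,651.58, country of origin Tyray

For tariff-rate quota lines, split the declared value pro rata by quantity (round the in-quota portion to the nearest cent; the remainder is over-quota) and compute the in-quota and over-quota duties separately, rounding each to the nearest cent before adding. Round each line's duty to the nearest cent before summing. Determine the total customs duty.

Line 1 (4911.76.82, Tyray, 3,016 kg, $727,610.00):
Base rate for 4911.76.82 is 28.5%.
Origin Tyray qualifies under the Velius–Tyray agreement and 4911.76.82 is covered: preferential rate 26.5% applies instead.
The additional-duty order on 4911.76.82 targets Narmark, not Tyray; it does not apply.
Duty = $727,610.00 × 26.5% = $192,816.65.
Line 2 (3288.61.66, Tyray, 9,058 kg, $946,651.58):
Code 3288.61.66 is under a tariff-rate quota (threshold 4,248 kg). In-quota: 4,248 kg at 3%; over-quota: 4,810 kg at 13%.
Pro-rata value split: in-quota = $946,651.58 × 4,248/9,058 = $443,958.48; over-quota = $946,651.58 − $443,958.48 = $502,693.10.
In-quota duty = $443,958.48 × 3% = $13,318.75. Over-quota duty = $502,693.10 × 13% = $65,350.10.
Line duty = $13,318.75 + $65,350.10 = $78,668.85.
Total = $192,816.65 + $78,668.85 = $271,485.50.

$271,485.50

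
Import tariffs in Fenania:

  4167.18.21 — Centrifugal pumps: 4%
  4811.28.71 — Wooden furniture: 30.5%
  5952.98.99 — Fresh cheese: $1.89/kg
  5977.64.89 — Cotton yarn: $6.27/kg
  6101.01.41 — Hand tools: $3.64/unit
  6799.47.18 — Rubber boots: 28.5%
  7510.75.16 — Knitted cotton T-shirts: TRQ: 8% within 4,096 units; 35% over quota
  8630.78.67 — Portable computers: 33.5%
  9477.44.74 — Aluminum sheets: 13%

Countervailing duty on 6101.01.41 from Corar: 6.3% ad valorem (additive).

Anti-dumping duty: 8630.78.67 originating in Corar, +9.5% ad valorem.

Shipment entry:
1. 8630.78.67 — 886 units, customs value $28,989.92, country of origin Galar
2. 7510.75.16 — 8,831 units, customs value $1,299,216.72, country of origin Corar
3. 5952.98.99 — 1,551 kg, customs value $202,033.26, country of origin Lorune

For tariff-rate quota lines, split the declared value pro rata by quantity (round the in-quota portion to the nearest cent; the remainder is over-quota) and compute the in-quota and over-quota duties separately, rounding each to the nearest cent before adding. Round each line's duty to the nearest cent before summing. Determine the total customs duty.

$304,665.91

Line 1 (8630.78.67, Galar, 886 units, $28,989.92):
Base rate for 8630.78.67 is 33.5%.
The additional-duty order on 8630.78.67 targets Corar, not Galar; it does not apply.
Duty = $28,989.92 × 33.5% = $9,711.62.
Line 2 (7510.75.16, Corar, 8,831 units, $1,299,216.72):
Code 7510.75.16 is under a tariff-rate quota (threshold 4,096 units). In-quota: 4,096 units at 8%; over-quota: 4,735 units at 35%.
Pro-rata value split: in-quota = $1,299,216.72 × 4,096/8,831 = $602,603.52; over-quota = $1,299,216.72 − $602,603.52 = $696,613.20.
In-quota duty = $602,603.52 × 8% = $48,208.28. Over-quota duty = $696,613.20 × 35% = $243,814.62.
Line duty = $48,208.28 + $243,814.62 = $292,022.90.
Line 3 (5952.98.99, Lorune, 1,551 kg, $202,033.26):
Base rate for 5952.98.99 is $1.89/kg.
Duty = 1,551 × $1.89 = $2,931.39.
Total = $9,711.62 + $292,022.90 + $2,931.39 = $304,665.91.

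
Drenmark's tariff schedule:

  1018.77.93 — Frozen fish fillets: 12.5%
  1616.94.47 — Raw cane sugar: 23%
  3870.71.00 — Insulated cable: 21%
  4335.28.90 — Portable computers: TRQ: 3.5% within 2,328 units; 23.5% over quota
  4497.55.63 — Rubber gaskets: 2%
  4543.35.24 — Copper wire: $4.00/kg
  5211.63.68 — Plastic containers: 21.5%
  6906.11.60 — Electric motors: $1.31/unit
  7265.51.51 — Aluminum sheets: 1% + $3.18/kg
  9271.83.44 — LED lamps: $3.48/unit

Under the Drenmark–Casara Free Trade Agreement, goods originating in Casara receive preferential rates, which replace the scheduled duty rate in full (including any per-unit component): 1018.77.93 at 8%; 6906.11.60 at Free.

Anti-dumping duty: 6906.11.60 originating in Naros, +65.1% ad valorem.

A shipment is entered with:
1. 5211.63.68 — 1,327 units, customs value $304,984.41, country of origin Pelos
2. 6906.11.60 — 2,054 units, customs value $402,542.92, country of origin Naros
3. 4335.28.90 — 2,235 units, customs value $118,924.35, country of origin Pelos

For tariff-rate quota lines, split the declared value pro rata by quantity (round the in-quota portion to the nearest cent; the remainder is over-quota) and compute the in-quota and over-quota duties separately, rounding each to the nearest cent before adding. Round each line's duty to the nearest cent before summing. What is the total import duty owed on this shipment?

$334,480.18

Line 1 (5211.63.68, Pelos, 1,327 units, $304,984.41):
Base rate for 5211.63.68 is 21.5%.
Duty = $304,984.41 × 21.5% = $65,571.65.
Line 2 (6906.11.60, Naros, 2,054 units, $402,542.92):
Base rate for 6906.11.60 is $1.31/unit.
6906.11.60 has an FTA preferential rate, but origin Naros is not Casara; base rate stands.
Additional duty on 6906.11.60 from Naros: +65.1% ad valorem. Applied ad valorem rate = 65.1%.
Duty = $402,542.92 × 65.1% + 2,054 × $1.31 = $264,746.18.
Line 3 (4335.28.90, Pelos, 2,235 units, $118,924.35):
Code 4335.28.90 is under a tariff-rate quota (threshold 2,328 units). Quantity 2,235 units is within the quota, so the in-quota rate 3.5% applies to the full value.
Duty = $118,924.35 × 3.5% = $4,162.35.
Total = $65,571.65 + $264,746.18 + $4,162.35 = $334,480.18.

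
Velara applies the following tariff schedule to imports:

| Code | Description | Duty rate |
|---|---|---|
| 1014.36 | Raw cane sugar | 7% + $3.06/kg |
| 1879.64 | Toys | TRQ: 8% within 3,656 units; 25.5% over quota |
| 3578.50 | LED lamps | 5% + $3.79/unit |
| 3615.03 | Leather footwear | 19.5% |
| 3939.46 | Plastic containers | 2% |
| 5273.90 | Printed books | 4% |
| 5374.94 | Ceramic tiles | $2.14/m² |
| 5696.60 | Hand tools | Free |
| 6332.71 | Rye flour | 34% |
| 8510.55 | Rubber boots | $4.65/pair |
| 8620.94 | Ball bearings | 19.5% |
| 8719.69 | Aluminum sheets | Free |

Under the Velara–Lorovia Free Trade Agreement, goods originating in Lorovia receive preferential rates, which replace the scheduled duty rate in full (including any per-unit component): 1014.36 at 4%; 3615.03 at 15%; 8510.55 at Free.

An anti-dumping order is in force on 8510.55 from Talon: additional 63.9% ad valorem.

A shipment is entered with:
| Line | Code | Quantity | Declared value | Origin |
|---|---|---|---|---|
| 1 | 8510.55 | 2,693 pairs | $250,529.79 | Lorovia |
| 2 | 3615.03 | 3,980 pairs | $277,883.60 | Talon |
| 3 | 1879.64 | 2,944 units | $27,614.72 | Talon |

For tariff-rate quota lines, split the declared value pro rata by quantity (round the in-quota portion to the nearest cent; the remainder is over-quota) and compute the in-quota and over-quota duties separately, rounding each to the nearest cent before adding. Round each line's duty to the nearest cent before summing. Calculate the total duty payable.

Line 1 (8510.55, Lorovia, 2,693 pairs, $250,529.79):
Base rate for 8510.55 is $4.65/pair.
Origin Lorovia qualifies under the Velara–Lorovia agreement and 8510.55 is covered: preferential rate Free applies instead.
The additional-duty order on 8510.55 targets Talon, not Lorovia; it does not apply.
Duty = $250,529.79 × 0% = $0.00.
Line 2 (3615.03, Talon, 3,980 pairs, $277,883.60):
Base rate for 3615.03 is 19.5%.
3615.03 has an FTA preferential rate, but origin Talon is not Lorovia; base rate stands.
Duty = $277,883.60 × 19.5% = $54,187.30.
Line 3 (1879.64, Talon, 2,944 units, $27,614.72):
Code 1879.64 is under a tariff-rate quota (threshold 3,656 units). Quantity 2,944 units is within the quota, so the in-quota rate 8% applies to the full value.
Duty = $27,614.72 × 8% = $2,209.18.
Total = $0.00 + $54,187.30 + $2,209.18 = $56,396.48.

$56,396.48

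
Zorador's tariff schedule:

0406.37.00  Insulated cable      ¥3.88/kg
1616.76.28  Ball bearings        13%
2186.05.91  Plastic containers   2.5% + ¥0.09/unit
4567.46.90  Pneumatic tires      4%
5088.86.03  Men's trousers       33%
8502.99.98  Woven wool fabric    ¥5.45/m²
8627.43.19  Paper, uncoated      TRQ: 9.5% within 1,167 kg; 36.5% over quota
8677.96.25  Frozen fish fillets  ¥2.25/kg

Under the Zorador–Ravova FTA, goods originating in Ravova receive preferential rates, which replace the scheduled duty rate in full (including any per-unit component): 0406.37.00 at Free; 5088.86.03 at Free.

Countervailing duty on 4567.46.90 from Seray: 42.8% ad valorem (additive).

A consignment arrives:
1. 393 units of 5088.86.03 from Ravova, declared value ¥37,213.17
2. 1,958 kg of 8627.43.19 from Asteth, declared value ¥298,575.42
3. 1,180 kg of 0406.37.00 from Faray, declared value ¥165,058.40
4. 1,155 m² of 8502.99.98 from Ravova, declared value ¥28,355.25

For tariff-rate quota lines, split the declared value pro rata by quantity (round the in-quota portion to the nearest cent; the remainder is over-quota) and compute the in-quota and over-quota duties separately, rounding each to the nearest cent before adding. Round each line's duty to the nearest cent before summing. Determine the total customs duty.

¥71,805.10

Line 1 (5088.86.03, Ravova, 393 units, ¥37,213.17):
Base rate for 5088.86.03 is 33%.
Origin Ravova qualifies under the Zorador–Ravova agreement and 5088.86.03 is covered: preferential rate Free applies instead.
Duty = ¥37,213.17 × 0% = ¥0.00.
Line 2 (8627.43.19, Asteth, 1,958 kg, ¥298,575.42):
Code 8627.43.19 is under a tariff-rate quota (threshold 1,167 kg). In-quota: 1,167 kg at 9.5%; over-quota: 791 kg at 36.5%.
Pro-rata value split: in-quota = ¥298,575.42 × 1,167/1,958 = ¥177,955.83; over-quota = ¥298,575.42 − ¥177,955.83 = ¥120,619.59.
In-quota duty = ¥177,955.83 × 9.5% = ¥16,905.80. Over-quota duty = ¥120,619.59 × 36.5% = ¥44,026.15.
Line duty = ¥16,905.80 + ¥44,026.15 = ¥60,931.95.
Line 3 (0406.37.00, Faray, 1,180 kg, ¥165,058.40):
Base rate for 0406.37.00 is ¥3.88/kg.
0406.37.00 has an FTA preferential rate, but origin Faray is not Ravova; base rate stands.
Duty = 1,180 × ¥3.88 = ¥4,578.40.
Line 4 (8502.99.98, Ravova, 1,155 m², ¥28,355.25):
Base rate for 8502.99.98 is ¥5.45/m².
Origin Ravova is the FTA partner but 8502.99.98 is not on the preference list; base rate stands.
Duty = 1,155 × ¥5.45 = ¥6,294.75.
Total = ¥0.00 + ¥60,931.95 + ¥4,578.40 + ¥6,294.75 = ¥71,805.10.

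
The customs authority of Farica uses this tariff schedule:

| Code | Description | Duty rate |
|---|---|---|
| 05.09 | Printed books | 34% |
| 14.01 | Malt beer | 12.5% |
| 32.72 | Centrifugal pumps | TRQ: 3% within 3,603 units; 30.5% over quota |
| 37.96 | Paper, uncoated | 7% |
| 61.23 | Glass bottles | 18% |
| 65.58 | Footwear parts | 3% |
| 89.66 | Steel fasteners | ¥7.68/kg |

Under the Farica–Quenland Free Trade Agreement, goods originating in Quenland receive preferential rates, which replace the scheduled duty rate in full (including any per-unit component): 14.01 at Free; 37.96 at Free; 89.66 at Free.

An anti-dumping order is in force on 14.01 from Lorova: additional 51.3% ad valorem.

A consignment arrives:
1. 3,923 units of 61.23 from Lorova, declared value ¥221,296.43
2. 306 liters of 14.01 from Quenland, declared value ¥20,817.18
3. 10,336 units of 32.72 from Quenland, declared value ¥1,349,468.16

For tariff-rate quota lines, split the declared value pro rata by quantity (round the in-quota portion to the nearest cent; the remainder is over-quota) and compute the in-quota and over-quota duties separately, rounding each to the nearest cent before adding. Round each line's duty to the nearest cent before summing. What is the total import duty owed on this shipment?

¥322,059.04

Line 1 (61.23, Lorova, 3,923 units, ¥221,296.43):
Base rate for 61.23 is 18%.
Duty = ¥221,296.43 × 18% = ¥39,833.36.
Line 2 (14.01, Quenland, 306 liters, ¥20,817.18):
Base rate for 14.01 is 12.5%.
Origin Quenland qualifies under the Farica–Quenland agreement and 14.01 is covered: preferential rate Free applies instead.
The additional-duty order on 14.01 targets Lorova, not Quenland; it does not apply.
Duty = ¥20,817.18 × 0% = ¥0.00.
Line 3 (32.72, Quenland, 10,336 units, ¥1,349,468.16):
Code 32.72 is under a tariff-rate quota (threshold 3,603 units). In-quota: 3,603 units at 3%; over-quota: 6,733 units at 30.5%.
Pro-rata value split: in-quota = ¥1,349,468.16 × 3,603/10,336 = ¥470,407.68; over-quota = ¥1,349,468.16 − ¥470,407.68 = ¥879,060.48.
In-quota duty = ¥470,407.68 × 3% = ¥14,112.23. Over-quota duty = ¥879,060.48 × 30.5% = ¥268,113.45.
Line duty = ¥14,112.23 + ¥268,113.45 = ¥282,225.68.
Total = ¥39,833.36 + ¥0.00 + ¥282,225.68 = ¥322,059.04.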